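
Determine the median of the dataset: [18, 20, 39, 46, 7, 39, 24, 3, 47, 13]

22

Step 1: Sort the data in ascending order: [3, 7, 13, 18, 20, 24, 39, 39, 46, 47]
Step 2: The number of values is n = 10.
Step 3: Since n is even, the median is the average of positions 5 and 6:
  Median = (20 + 24) / 2 = 22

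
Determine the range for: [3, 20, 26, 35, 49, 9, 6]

46

Step 1: Identify the maximum value: max = 49
Step 2: Identify the minimum value: min = 3
Step 3: Range = max - min = 49 - 3 = 46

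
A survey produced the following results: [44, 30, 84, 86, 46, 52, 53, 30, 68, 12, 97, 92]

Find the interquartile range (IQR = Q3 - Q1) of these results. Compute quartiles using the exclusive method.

52

Step 1: Sort the data: [12, 30, 30, 44, 46, 52, 53, 68, 84, 86, 92, 97]
Step 2: n = 12
Step 3: Using the exclusive quartile method:
  Q1 = 33.5
  Q2 (median) = 52.5
  Q3 = 85.5
  IQR = Q3 - Q1 = 85.5 - 33.5 = 52
Step 4: IQR = 52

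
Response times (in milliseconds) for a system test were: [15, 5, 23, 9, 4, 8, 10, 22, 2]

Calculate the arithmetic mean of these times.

10.8889

Step 1: Sum all values: 15 + 5 + 23 + 9 + 4 + 8 + 10 + 22 + 2 = 98
Step 2: Count the number of values: n = 9
Step 3: Mean = sum / n = 98 / 9 = 10.8889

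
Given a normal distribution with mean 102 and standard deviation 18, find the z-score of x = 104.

0.1111

Step 1: Recall the z-score formula: z = (x - mu) / sigma
Step 2: Substitute values: z = (104 - 102) / 18
Step 3: z = 2 / 18 = 0.1111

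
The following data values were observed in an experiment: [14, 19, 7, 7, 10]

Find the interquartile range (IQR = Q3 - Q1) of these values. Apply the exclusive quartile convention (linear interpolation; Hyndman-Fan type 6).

9.5

Step 1: Sort the data: [7, 7, 10, 14, 19]
Step 2: n = 5
Step 3: Using the exclusive quartile method:
  Q1 = 7
  Q2 (median) = 10
  Q3 = 16.5
  IQR = Q3 - Q1 = 16.5 - 7 = 9.5
Step 4: IQR = 9.5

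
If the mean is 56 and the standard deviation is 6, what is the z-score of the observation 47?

-1.5

Step 1: Recall the z-score formula: z = (x - mu) / sigma
Step 2: Substitute values: z = (47 - 56) / 6
Step 3: z = -9 / 6 = -1.5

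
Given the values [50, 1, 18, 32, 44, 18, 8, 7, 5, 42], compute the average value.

22.5

Step 1: Sum all values: 50 + 1 + 18 + 32 + 44 + 18 + 8 + 7 + 5 + 42 = 225
Step 2: Count the number of values: n = 10
Step 3: Mean = sum / n = 225 / 10 = 22.5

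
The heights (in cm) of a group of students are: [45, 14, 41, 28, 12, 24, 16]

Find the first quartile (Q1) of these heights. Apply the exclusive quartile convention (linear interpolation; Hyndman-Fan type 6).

14

Step 1: Sort the data: [12, 14, 16, 24, 28, 41, 45]
Step 2: n = 7
Step 3: Using the exclusive quartile method:
  Q1 = 14
  Q2 (median) = 24
  Q3 = 41
  IQR = Q3 - Q1 = 41 - 14 = 27
Step 4: Q1 = 14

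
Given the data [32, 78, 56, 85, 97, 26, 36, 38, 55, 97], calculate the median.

55.5

Step 1: Sort the data in ascending order: [26, 32, 36, 38, 55, 56, 78, 85, 97, 97]
Step 2: The number of values is n = 10.
Step 3: Since n is even, the median is the average of positions 5 and 6:
  Median = (55 + 56) / 2 = 55.5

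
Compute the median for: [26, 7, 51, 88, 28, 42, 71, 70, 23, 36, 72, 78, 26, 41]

41.5

Step 1: Sort the data in ascending order: [7, 23, 26, 26, 28, 36, 41, 42, 51, 70, 71, 72, 78, 88]
Step 2: The number of values is n = 14.
Step 3: Since n is even, the median is the average of positions 7 and 8:
  Median = (41 + 42) / 2 = 41.5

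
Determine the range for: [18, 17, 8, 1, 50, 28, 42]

49

Step 1: Identify the maximum value: max = 50
Step 2: Identify the minimum value: min = 1
Step 3: Range = max - min = 50 - 1 = 49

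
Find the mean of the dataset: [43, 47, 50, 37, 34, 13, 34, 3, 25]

31.7778

Step 1: Sum all values: 43 + 47 + 50 + 37 + 34 + 13 + 34 + 3 + 25 = 286
Step 2: Count the number of values: n = 9
Step 3: Mean = sum / n = 286 / 9 = 31.7778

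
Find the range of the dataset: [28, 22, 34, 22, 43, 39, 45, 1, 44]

44

Step 1: Identify the maximum value: max = 45
Step 2: Identify the minimum value: min = 1
Step 3: Range = max - min = 45 - 1 = 44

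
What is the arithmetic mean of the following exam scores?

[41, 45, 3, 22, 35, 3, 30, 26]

25.625

Step 1: Sum all values: 41 + 45 + 3 + 22 + 35 + 3 + 30 + 26 = 205
Step 2: Count the number of values: n = 8
Step 3: Mean = sum / n = 205 / 8 = 25.625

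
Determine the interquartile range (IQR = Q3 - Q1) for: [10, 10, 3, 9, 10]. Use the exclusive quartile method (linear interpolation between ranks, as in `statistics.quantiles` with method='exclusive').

4

Step 1: Sort the data: [3, 9, 10, 10, 10]
Step 2: n = 5
Step 3: Using the exclusive quartile method:
  Q1 = 6
  Q2 (median) = 10
  Q3 = 10
  IQR = Q3 - Q1 = 10 - 6 = 4
Step 4: IQR = 4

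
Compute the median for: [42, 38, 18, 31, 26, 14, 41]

31

Step 1: Sort the data in ascending order: [14, 18, 26, 31, 38, 41, 42]
Step 2: The number of values is n = 7.
Step 3: Since n is odd, the median is the middle value at position 4: 31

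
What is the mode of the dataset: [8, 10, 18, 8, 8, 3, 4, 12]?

8

Step 1: Count the frequency of each value:
  3: appears 1 time(s)
  4: appears 1 time(s)
  8: appears 3 time(s)
  10: appears 1 time(s)
  12: appears 1 time(s)
  18: appears 1 time(s)
Step 2: The value 8 appears most frequently (3 times).
Step 3: Mode = 8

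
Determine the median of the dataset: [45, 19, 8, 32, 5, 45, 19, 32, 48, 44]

32

Step 1: Sort the data in ascending order: [5, 8, 19, 19, 32, 32, 44, 45, 45, 48]
Step 2: The number of values is n = 10.
Step 3: Since n is even, the median is the average of positions 5 and 6:
  Median = (32 + 32) / 2 = 32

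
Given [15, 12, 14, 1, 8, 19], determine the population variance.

32.9167

Step 1: Compute the mean: (15 + 12 + 14 + 1 + 8 + 19) / 6 = 11.5
Step 2: Compute squared deviations from the mean:
  (15 - 11.5)^2 = 12.25
  (12 - 11.5)^2 = 0.25
  (14 - 11.5)^2 = 6.25
  (1 - 11.5)^2 = 110.25
  (8 - 11.5)^2 = 12.25
  (19 - 11.5)^2 = 56.25
Step 3: Sum of squared deviations = 197.5
Step 4: Population variance = 197.5 / 6 = 32.9167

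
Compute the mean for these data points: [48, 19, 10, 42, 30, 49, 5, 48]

31.375

Step 1: Sum all values: 48 + 19 + 10 + 42 + 30 + 49 + 5 + 48 = 251
Step 2: Count the number of values: n = 8
Step 3: Mean = sum / n = 251 / 8 = 31.375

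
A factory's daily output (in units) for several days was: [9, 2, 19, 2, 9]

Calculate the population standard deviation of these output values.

6.2418

Step 1: Compute the mean: 8.2
Step 2: Sum of squared deviations from the mean: 194.8
Step 3: Population variance = 194.8 / 5 = 38.96
Step 4: Standard deviation = sqrt(38.96) = 6.2418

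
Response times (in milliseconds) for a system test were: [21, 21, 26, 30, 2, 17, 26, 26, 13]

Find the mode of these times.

26

Step 1: Count the frequency of each value:
  2: appears 1 time(s)
  13: appears 1 time(s)
  17: appears 1 time(s)
  21: appears 2 time(s)
  26: appears 3 time(s)
  30: appears 1 time(s)
Step 2: The value 26 appears most frequently (3 times).
Step 3: Mode = 26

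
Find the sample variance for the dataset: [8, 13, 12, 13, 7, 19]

18.4

Step 1: Compute the mean: (8 + 13 + 12 + 13 + 7 + 19) / 6 = 12
Step 2: Compute squared deviations from the mean:
  (8 - 12)^2 = 16
  (13 - 12)^2 = 1
  (12 - 12)^2 = 0
  (13 - 12)^2 = 1
  (7 - 12)^2 = 25
  (19 - 12)^2 = 49
Step 3: Sum of squared deviations = 92
Step 4: Sample variance = 92 / 5 = 18.4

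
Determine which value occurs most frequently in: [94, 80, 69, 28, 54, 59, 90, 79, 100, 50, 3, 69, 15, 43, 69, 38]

69

Step 1: Count the frequency of each value:
  3: appears 1 time(s)
  15: appears 1 time(s)
  28: appears 1 time(s)
  38: appears 1 time(s)
  43: appears 1 time(s)
  50: appears 1 time(s)
  54: appears 1 time(s)
  59: appears 1 time(s)
  69: appears 3 time(s)
  79: appears 1 time(s)
  80: appears 1 time(s)
  90: appears 1 time(s)
  94: appears 1 time(s)
  100: appears 1 time(s)
Step 2: The value 69 appears most frequently (3 times).
Step 3: Mode = 69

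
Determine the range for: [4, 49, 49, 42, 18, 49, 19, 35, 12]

45

Step 1: Identify the maximum value: max = 49
Step 2: Identify the minimum value: min = 4
Step 3: Range = max - min = 49 - 4 = 45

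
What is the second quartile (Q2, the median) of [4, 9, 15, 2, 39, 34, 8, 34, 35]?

15

Step 1: Sort the data: [2, 4, 8, 9, 15, 34, 34, 35, 39]
Step 2: n = 9
Step 3: Q2 is the median. Since n is odd, it is the middle value at position 5: 15
Step 4: Q2 = 15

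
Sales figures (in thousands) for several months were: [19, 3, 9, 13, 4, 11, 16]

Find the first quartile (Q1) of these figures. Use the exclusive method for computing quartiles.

4

Step 1: Sort the data: [3, 4, 9, 11, 13, 16, 19]
Step 2: n = 7
Step 3: Using the exclusive quartile method:
  Q1 = 4
  Q2 (median) = 11
  Q3 = 16
  IQR = Q3 - Q1 = 16 - 4 = 12
Step 4: Q1 = 4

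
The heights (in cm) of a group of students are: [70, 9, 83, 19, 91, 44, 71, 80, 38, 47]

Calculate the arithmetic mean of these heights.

55.2

Step 1: Sum all values: 70 + 9 + 83 + 19 + 91 + 44 + 71 + 80 + 38 + 47 = 552
Step 2: Count the number of values: n = 10
Step 3: Mean = sum / n = 552 / 10 = 55.2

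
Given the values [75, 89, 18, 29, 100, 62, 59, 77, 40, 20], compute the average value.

56.9

Step 1: Sum all values: 75 + 89 + 18 + 29 + 100 + 62 + 59 + 77 + 40 + 20 = 569
Step 2: Count the number of values: n = 10
Step 3: Mean = sum / n = 569 / 10 = 56.9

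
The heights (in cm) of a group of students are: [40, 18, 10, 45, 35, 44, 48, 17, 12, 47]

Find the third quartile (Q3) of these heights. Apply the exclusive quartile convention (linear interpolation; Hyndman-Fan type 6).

45.5

Step 1: Sort the data: [10, 12, 17, 18, 35, 40, 44, 45, 47, 48]
Step 2: n = 10
Step 3: Using the exclusive quartile method:
  Q1 = 15.75
  Q2 (median) = 37.5
  Q3 = 45.5
  IQR = Q3 - Q1 = 45.5 - 15.75 = 29.75
Step 4: Q3 = 45.5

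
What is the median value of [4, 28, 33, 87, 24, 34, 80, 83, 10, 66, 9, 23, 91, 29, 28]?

29

Step 1: Sort the data in ascending order: [4, 9, 10, 23, 24, 28, 28, 29, 33, 34, 66, 80, 83, 87, 91]
Step 2: The number of values is n = 15.
Step 3: Since n is odd, the median is the middle value at position 8: 29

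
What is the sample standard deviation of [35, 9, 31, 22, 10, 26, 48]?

13.8495

Step 1: Compute the mean: 25.8571
Step 2: Sum of squared deviations from the mean: 1150.8571
Step 3: Sample variance = 1150.8571 / 6 = 191.8095
Step 4: Standard deviation = sqrt(191.8095) = 13.8495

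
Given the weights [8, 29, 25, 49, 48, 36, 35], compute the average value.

32.8571

Step 1: Sum all values: 8 + 29 + 25 + 49 + 48 + 36 + 35 = 230
Step 2: Count the number of values: n = 7
Step 3: Mean = sum / n = 230 / 7 = 32.8571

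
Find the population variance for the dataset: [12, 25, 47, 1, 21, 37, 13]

211.6327

Step 1: Compute the mean: (12 + 25 + 47 + 1 + 21 + 37 + 13) / 7 = 22.2857
Step 2: Compute squared deviations from the mean:
  (12 - 22.2857)^2 = 105.7959
  (25 - 22.2857)^2 = 7.3673
  (47 - 22.2857)^2 = 610.7959
  (1 - 22.2857)^2 = 453.0816
  (21 - 22.2857)^2 = 1.6531
  (37 - 22.2857)^2 = 216.5102
  (13 - 22.2857)^2 = 86.2245
Step 3: Sum of squared deviations = 1481.4286
Step 4: Population variance = 1481.4286 / 7 = 211.6327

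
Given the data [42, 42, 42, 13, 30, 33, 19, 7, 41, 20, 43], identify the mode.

42

Step 1: Count the frequency of each value:
  7: appears 1 time(s)
  13: appears 1 time(s)
  19: appears 1 time(s)
  20: appears 1 time(s)
  30: appears 1 time(s)
  33: appears 1 time(s)
  41: appears 1 time(s)
  42: appears 3 time(s)
  43: appears 1 time(s)
Step 2: The value 42 appears most frequently (3 times).
Step 3: Mode = 42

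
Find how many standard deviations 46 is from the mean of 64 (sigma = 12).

-1.5

Step 1: Recall the z-score formula: z = (x - mu) / sigma
Step 2: Substitute values: z = (46 - 64) / 12
Step 3: z = -18 / 12 = -1.5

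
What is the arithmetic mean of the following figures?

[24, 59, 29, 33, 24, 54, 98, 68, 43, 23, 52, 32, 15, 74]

44.8571

Step 1: Sum all values: 24 + 59 + 29 + 33 + 24 + 54 + 98 + 68 + 43 + 23 + 52 + 32 + 15 + 74 = 628
Step 2: Count the number of values: n = 14
Step 3: Mean = sum / n = 628 / 14 = 44.8571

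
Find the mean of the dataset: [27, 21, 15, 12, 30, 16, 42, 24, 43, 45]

27.5

Step 1: Sum all values: 27 + 21 + 15 + 12 + 30 + 16 + 42 + 24 + 43 + 45 = 275
Step 2: Count the number of values: n = 10
Step 3: Mean = sum / n = 275 / 10 = 27.5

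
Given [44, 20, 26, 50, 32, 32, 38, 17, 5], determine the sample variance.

196.75

Step 1: Compute the mean: (44 + 20 + 26 + 50 + 32 + 32 + 38 + 17 + 5) / 9 = 29.3333
Step 2: Compute squared deviations from the mean:
  (44 - 29.3333)^2 = 215.1111
  (20 - 29.3333)^2 = 87.1111
  (26 - 29.3333)^2 = 11.1111
  (50 - 29.3333)^2 = 427.1111
  (32 - 29.3333)^2 = 7.1111
  (32 - 29.3333)^2 = 7.1111
  (38 - 29.3333)^2 = 75.1111
  (17 - 29.3333)^2 = 152.1111
  (5 - 29.3333)^2 = 592.1111
Step 3: Sum of squared deviations = 1574
Step 4: Sample variance = 1574 / 8 = 196.75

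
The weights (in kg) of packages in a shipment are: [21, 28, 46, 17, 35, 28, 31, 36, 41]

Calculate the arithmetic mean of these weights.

31.4444

Step 1: Sum all values: 21 + 28 + 46 + 17 + 35 + 28 + 31 + 36 + 41 = 283
Step 2: Count the number of values: n = 9
Step 3: Mean = sum / n = 283 / 9 = 31.4444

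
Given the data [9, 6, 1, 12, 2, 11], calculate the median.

7.5

Step 1: Sort the data in ascending order: [1, 2, 6, 9, 11, 12]
Step 2: The number of values is n = 6.
Step 3: Since n is even, the median is the average of positions 3 and 4:
  Median = (6 + 9) / 2 = 7.5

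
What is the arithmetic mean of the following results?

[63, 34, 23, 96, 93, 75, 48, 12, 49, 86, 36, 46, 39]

53.8462

Step 1: Sum all values: 63 + 34 + 23 + 96 + 93 + 75 + 48 + 12 + 49 + 86 + 36 + 46 + 39 = 700
Step 2: Count the number of values: n = 13
Step 3: Mean = sum / n = 700 / 13 = 53.8462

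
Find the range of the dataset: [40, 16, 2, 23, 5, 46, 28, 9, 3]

44

Step 1: Identify the maximum value: max = 46
Step 2: Identify the minimum value: min = 2
Step 3: Range = max - min = 46 - 2 = 44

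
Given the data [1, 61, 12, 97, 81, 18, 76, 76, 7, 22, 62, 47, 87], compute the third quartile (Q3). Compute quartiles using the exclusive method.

78.5

Step 1: Sort the data: [1, 7, 12, 18, 22, 47, 61, 62, 76, 76, 81, 87, 97]
Step 2: n = 13
Step 3: Using the exclusive quartile method:
  Q1 = 15
  Q2 (median) = 61
  Q3 = 78.5
  IQR = Q3 - Q1 = 78.5 - 15 = 63.5
Step 4: Q3 = 78.5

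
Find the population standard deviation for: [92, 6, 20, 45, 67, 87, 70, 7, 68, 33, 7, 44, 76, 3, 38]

30.0604

Step 1: Compute the mean: 44.2
Step 2: Sum of squared deviations from the mean: 13554.4
Step 3: Population variance = 13554.4 / 15 = 903.6267
Step 4: Standard deviation = sqrt(903.6267) = 30.0604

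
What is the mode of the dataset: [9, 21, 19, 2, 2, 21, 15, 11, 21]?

21

Step 1: Count the frequency of each value:
  2: appears 2 time(s)
  9: appears 1 time(s)
  11: appears 1 time(s)
  15: appears 1 time(s)
  19: appears 1 time(s)
  21: appears 3 time(s)
Step 2: The value 21 appears most frequently (3 times).
Step 3: Mode = 21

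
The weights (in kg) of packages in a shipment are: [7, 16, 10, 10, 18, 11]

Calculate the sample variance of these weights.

17.2

Step 1: Compute the mean: (7 + 16 + 10 + 10 + 18 + 11) / 6 = 12
Step 2: Compute squared deviations from the mean:
  (7 - 12)^2 = 25
  (16 - 12)^2 = 16
  (10 - 12)^2 = 4
  (10 - 12)^2 = 4
  (18 - 12)^2 = 36
  (11 - 12)^2 = 1
Step 3: Sum of squared deviations = 86
Step 4: Sample variance = 86 / 5 = 17.2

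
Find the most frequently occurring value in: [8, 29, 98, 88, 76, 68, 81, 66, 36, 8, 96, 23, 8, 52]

8

Step 1: Count the frequency of each value:
  8: appears 3 time(s)
  23: appears 1 time(s)
  29: appears 1 time(s)
  36: appears 1 time(s)
  52: appears 1 time(s)
  66: appears 1 time(s)
  68: appears 1 time(s)
  76: appears 1 time(s)
  81: appears 1 time(s)
  88: appears 1 time(s)
  96: appears 1 time(s)
  98: appears 1 time(s)
Step 2: The value 8 appears most frequently (3 times).
Step 3: Mode = 8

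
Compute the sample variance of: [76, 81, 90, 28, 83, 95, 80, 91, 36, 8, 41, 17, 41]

964.5

Step 1: Compute the mean: (76 + 81 + 90 + 28 + 83 + 95 + 80 + 91 + 36 + 8 + 41 + 17 + 41) / 13 = 59
Step 2: Compute squared deviations from the mean:
  (76 - 59)^2 = 289
  (81 - 59)^2 = 484
  (90 - 59)^2 = 961
  (28 - 59)^2 = 961
  (83 - 59)^2 = 576
  (95 - 59)^2 = 1296
  (80 - 59)^2 = 441
  (91 - 59)^2 = 1024
  (36 - 59)^2 = 529
  (8 - 59)^2 = 2601
  (41 - 59)^2 = 324
  (17 - 59)^2 = 1764
  (41 - 59)^2 = 324
Step 3: Sum of squared deviations = 11574
Step 4: Sample variance = 11574 / 12 = 964.5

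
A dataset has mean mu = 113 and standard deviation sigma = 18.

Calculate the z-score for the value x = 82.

-1.7222

Step 1: Recall the z-score formula: z = (x - mu) / sigma
Step 2: Substitute values: z = (82 - 113) / 18
Step 3: z = -31 / 18 = -1.7222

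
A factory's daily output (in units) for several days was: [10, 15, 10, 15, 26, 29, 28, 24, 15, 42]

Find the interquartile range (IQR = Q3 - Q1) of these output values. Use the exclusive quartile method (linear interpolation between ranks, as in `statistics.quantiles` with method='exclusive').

14.5

Step 1: Sort the data: [10, 10, 15, 15, 15, 24, 26, 28, 29, 42]
Step 2: n = 10
Step 3: Using the exclusive quartile method:
  Q1 = 13.75
  Q2 (median) = 19.5
  Q3 = 28.25
  IQR = Q3 - Q1 = 28.25 - 13.75 = 14.5
Step 4: IQR = 14.5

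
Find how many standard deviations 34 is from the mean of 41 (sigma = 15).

-0.4667

Step 1: Recall the z-score formula: z = (x - mu) / sigma
Step 2: Substitute values: z = (34 - 41) / 15
Step 3: z = -7 / 15 = -0.4667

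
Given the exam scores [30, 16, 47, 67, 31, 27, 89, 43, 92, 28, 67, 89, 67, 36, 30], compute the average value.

50.6

Step 1: Sum all values: 30 + 16 + 47 + 67 + 31 + 27 + 89 + 43 + 92 + 28 + 67 + 89 + 67 + 36 + 30 = 759
Step 2: Count the number of values: n = 15
Step 3: Mean = sum / n = 759 / 15 = 50.6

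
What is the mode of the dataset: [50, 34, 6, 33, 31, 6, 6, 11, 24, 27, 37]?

6

Step 1: Count the frequency of each value:
  6: appears 3 time(s)
  11: appears 1 time(s)
  24: appears 1 time(s)
  27: appears 1 time(s)
  31: appears 1 time(s)
  33: appears 1 time(s)
  34: appears 1 time(s)
  37: appears 1 time(s)
  50: appears 1 time(s)
Step 2: The value 6 appears most frequently (3 times).
Step 3: Mode = 6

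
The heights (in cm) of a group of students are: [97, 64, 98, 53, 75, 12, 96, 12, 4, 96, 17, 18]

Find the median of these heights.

58.5

Step 1: Sort the data in ascending order: [4, 12, 12, 17, 18, 53, 64, 75, 96, 96, 97, 98]
Step 2: The number of values is n = 12.
Step 3: Since n is even, the median is the average of positions 6 and 7:
  Median = (53 + 64) / 2 = 58.5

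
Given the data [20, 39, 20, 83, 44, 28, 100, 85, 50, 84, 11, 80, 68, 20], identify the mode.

20

Step 1: Count the frequency of each value:
  11: appears 1 time(s)
  20: appears 3 time(s)
  28: appears 1 time(s)
  39: appears 1 time(s)
  44: appears 1 time(s)
  50: appears 1 time(s)
  68: appears 1 time(s)
  80: appears 1 time(s)
  83: appears 1 time(s)
  84: appears 1 time(s)
  85: appears 1 time(s)
  100: appears 1 time(s)
Step 2: The value 20 appears most frequently (3 times).
Step 3: Mode = 20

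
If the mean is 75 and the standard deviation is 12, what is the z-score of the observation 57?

-1.5

Step 1: Recall the z-score formula: z = (x - mu) / sigma
Step 2: Substitute values: z = (57 - 75) / 12
Step 3: z = -18 / 12 = -1.5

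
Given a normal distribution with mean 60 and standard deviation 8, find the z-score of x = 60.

0

Step 1: Recall the z-score formula: z = (x - mu) / sigma
Step 2: Substitute values: z = (60 - 60) / 8
Step 3: z = 0 / 8 = 0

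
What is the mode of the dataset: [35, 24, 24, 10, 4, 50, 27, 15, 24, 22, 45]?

24

Step 1: Count the frequency of each value:
  4: appears 1 time(s)
  10: appears 1 time(s)
  15: appears 1 time(s)
  22: appears 1 time(s)
  24: appears 3 time(s)
  27: appears 1 time(s)
  35: appears 1 time(s)
  45: appears 1 time(s)
  50: appears 1 time(s)
Step 2: The value 24 appears most frequently (3 times).
Step 3: Mode = 24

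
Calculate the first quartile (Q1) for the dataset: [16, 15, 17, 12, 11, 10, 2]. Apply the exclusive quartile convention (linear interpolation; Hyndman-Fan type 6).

10

Step 1: Sort the data: [2, 10, 11, 12, 15, 16, 17]
Step 2: n = 7
Step 3: Using the exclusive quartile method:
  Q1 = 10
  Q2 (median) = 12
  Q3 = 16
  IQR = Q3 - Q1 = 16 - 10 = 6
Step 4: Q1 = 10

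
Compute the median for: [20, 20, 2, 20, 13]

20

Step 1: Sort the data in ascending order: [2, 13, 20, 20, 20]
Step 2: The number of values is n = 5.
Step 3: Since n is odd, the median is the middle value at position 3: 20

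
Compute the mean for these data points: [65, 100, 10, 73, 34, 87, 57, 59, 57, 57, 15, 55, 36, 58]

54.5

Step 1: Sum all values: 65 + 100 + 10 + 73 + 34 + 87 + 57 + 59 + 57 + 57 + 15 + 55 + 36 + 58 = 763
Step 2: Count the number of values: n = 14
Step 3: Mean = sum / n = 763 / 14 = 54.5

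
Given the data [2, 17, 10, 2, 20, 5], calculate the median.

7.5

Step 1: Sort the data in ascending order: [2, 2, 5, 10, 17, 20]
Step 2: The number of values is n = 6.
Step 3: Since n is even, the median is the average of positions 3 and 4:
  Median = (5 + 10) / 2 = 7.5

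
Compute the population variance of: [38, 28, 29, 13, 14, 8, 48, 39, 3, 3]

236.81

Step 1: Compute the mean: (38 + 28 + 29 + 13 + 14 + 8 + 48 + 39 + 3 + 3) / 10 = 22.3
Step 2: Compute squared deviations from the mean:
  (38 - 22.3)^2 = 246.49
  (28 - 22.3)^2 = 32.49
  (29 - 22.3)^2 = 44.89
  (13 - 22.3)^2 = 86.49
  (14 - 22.3)^2 = 68.89
  (8 - 22.3)^2 = 204.49
  (48 - 22.3)^2 = 660.49
  (39 - 22.3)^2 = 278.89
  (3 - 22.3)^2 = 372.49
  (3 - 22.3)^2 = 372.49
Step 3: Sum of squared deviations = 2368.1
Step 4: Population variance = 2368.1 / 10 = 236.81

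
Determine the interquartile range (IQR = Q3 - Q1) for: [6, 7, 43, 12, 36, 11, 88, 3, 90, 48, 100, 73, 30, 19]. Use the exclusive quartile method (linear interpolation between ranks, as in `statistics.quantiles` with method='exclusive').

66.75

Step 1: Sort the data: [3, 6, 7, 11, 12, 19, 30, 36, 43, 48, 73, 88, 90, 100]
Step 2: n = 14
Step 3: Using the exclusive quartile method:
  Q1 = 10
  Q2 (median) = 33
  Q3 = 76.75
  IQR = Q3 - Q1 = 76.75 - 10 = 66.75
Step 4: IQR = 66.75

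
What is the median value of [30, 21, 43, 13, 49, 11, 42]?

30

Step 1: Sort the data in ascending order: [11, 13, 21, 30, 42, 43, 49]
Step 2: The number of values is n = 7.
Step 3: Since n is odd, the median is the middle value at position 4: 30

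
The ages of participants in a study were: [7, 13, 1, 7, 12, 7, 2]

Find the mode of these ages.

7

Step 1: Count the frequency of each value:
  1: appears 1 time(s)
  2: appears 1 time(s)
  7: appears 3 time(s)
  12: appears 1 time(s)
  13: appears 1 time(s)
Step 2: The value 7 appears most frequently (3 times).
Step 3: Mode = 7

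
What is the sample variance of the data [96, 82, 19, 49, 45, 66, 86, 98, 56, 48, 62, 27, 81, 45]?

604.1099

Step 1: Compute the mean: (96 + 82 + 19 + 49 + 45 + 66 + 86 + 98 + 56 + 48 + 62 + 27 + 81 + 45) / 14 = 61.4286
Step 2: Compute squared deviations from the mean:
  (96 - 61.4286)^2 = 1195.1837
  (82 - 61.4286)^2 = 423.1837
  (19 - 61.4286)^2 = 1800.1837
  (49 - 61.4286)^2 = 154.4694
  (45 - 61.4286)^2 = 269.898
  (66 - 61.4286)^2 = 20.898
  (86 - 61.4286)^2 = 603.7551
  (98 - 61.4286)^2 = 1337.4694
  (56 - 61.4286)^2 = 29.4694
  (48 - 61.4286)^2 = 180.3265
  (62 - 61.4286)^2 = 0.3265
  (27 - 61.4286)^2 = 1185.3265
  (81 - 61.4286)^2 = 383.0408
  (45 - 61.4286)^2 = 269.898
Step 3: Sum of squared deviations = 7853.4286
Step 4: Sample variance = 7853.4286 / 13 = 604.1099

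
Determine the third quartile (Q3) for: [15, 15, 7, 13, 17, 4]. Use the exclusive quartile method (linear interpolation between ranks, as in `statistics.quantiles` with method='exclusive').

15.5

Step 1: Sort the data: [4, 7, 13, 15, 15, 17]
Step 2: n = 6
Step 3: Using the exclusive quartile method:
  Q1 = 6.25
  Q2 (median) = 14
  Q3 = 15.5
  IQR = Q3 - Q1 = 15.5 - 6.25 = 9.25
Step 4: Q3 = 15.5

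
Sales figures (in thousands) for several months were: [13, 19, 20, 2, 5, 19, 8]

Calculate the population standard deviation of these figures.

6.8393

Step 1: Compute the mean: 12.2857
Step 2: Sum of squared deviations from the mean: 327.4286
Step 3: Population variance = 327.4286 / 7 = 46.7755
Step 4: Standard deviation = sqrt(46.7755) = 6.8393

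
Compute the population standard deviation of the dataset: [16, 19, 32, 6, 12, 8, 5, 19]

8.3657

Step 1: Compute the mean: 14.625
Step 2: Sum of squared deviations from the mean: 559.875
Step 3: Population variance = 559.875 / 8 = 69.9844
Step 4: Standard deviation = sqrt(69.9844) = 8.3657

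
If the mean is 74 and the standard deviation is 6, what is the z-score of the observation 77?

0.5

Step 1: Recall the z-score formula: z = (x - mu) / sigma
Step 2: Substitute values: z = (77 - 74) / 6
Step 3: z = 3 / 6 = 0.5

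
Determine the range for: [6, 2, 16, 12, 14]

14

Step 1: Identify the maximum value: max = 16
Step 2: Identify the minimum value: min = 2
Step 3: Range = max - min = 16 - 2 = 14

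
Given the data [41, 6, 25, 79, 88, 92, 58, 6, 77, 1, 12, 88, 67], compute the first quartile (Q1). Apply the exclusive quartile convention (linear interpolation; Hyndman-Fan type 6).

9

Step 1: Sort the data: [1, 6, 6, 12, 25, 41, 58, 67, 77, 79, 88, 88, 92]
Step 2: n = 13
Step 3: Using the exclusive quartile method:
  Q1 = 9
  Q2 (median) = 58
  Q3 = 83.5
  IQR = Q3 - Q1 = 83.5 - 9 = 74.5
Step 4: Q1 = 9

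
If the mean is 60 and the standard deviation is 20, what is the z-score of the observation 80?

1

Step 1: Recall the z-score formula: z = (x - mu) / sigma
Step 2: Substitute values: z = (80 - 60) / 20
Step 3: z = 20 / 20 = 1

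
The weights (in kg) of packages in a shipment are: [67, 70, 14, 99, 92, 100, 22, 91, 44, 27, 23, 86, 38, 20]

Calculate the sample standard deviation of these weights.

32.9699

Step 1: Compute the mean: 56.6429
Step 2: Sum of squared deviations from the mean: 14131.2143
Step 3: Sample variance = 14131.2143 / 13 = 1087.0165
Step 4: Standard deviation = sqrt(1087.0165) = 32.9699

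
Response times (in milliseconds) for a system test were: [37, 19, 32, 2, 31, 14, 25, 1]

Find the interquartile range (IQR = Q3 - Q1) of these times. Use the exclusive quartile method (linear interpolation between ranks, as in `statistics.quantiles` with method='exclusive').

26.75

Step 1: Sort the data: [1, 2, 14, 19, 25, 31, 32, 37]
Step 2: n = 8
Step 3: Using the exclusive quartile method:
  Q1 = 5
  Q2 (median) = 22
  Q3 = 31.75
  IQR = Q3 - Q1 = 31.75 - 5 = 26.75
Step 4: IQR = 26.75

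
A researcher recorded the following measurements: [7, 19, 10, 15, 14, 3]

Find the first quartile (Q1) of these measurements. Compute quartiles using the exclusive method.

6

Step 1: Sort the data: [3, 7, 10, 14, 15, 19]
Step 2: n = 6
Step 3: Using the exclusive quartile method:
  Q1 = 6
  Q2 (median) = 12
  Q3 = 16
  IQR = Q3 - Q1 = 16 - 6 = 10
Step 4: Q1 = 6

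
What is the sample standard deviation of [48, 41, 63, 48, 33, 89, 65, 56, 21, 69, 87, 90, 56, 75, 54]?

20.3107

Step 1: Compute the mean: 59.6667
Step 2: Sum of squared deviations from the mean: 5775.3333
Step 3: Sample variance = 5775.3333 / 14 = 412.5238
Step 4: Standard deviation = sqrt(412.5238) = 20.3107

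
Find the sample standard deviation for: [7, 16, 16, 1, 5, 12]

6.1563

Step 1: Compute the mean: 9.5
Step 2: Sum of squared deviations from the mean: 189.5
Step 3: Sample variance = 189.5 / 5 = 37.9
Step 4: Standard deviation = sqrt(37.9) = 6.1563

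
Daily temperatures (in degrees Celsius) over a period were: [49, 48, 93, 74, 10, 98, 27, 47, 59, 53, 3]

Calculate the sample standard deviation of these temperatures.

30.2655

Step 1: Compute the mean: 51
Step 2: Sum of squared deviations from the mean: 9160
Step 3: Sample variance = 9160 / 10 = 916
Step 4: Standard deviation = sqrt(916) = 30.2655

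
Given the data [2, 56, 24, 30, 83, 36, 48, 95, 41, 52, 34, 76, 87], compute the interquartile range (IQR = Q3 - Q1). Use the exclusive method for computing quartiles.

47.5

Step 1: Sort the data: [2, 24, 30, 34, 36, 41, 48, 52, 56, 76, 83, 87, 95]
Step 2: n = 13
Step 3: Using the exclusive quartile method:
  Q1 = 32
  Q2 (median) = 48
  Q3 = 79.5
  IQR = Q3 - Q1 = 79.5 - 32 = 47.5
Step 4: IQR = 47.5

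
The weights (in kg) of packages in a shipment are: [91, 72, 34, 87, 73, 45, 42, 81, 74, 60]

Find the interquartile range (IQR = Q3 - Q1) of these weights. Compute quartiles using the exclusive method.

38.25

Step 1: Sort the data: [34, 42, 45, 60, 72, 73, 74, 81, 87, 91]
Step 2: n = 10
Step 3: Using the exclusive quartile method:
  Q1 = 44.25
  Q2 (median) = 72.5
  Q3 = 82.5
  IQR = Q3 - Q1 = 82.5 - 44.25 = 38.25
Step 4: IQR = 38.25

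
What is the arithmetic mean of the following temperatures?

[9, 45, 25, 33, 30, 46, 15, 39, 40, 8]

29

Step 1: Sum all values: 9 + 45 + 25 + 33 + 30 + 46 + 15 + 39 + 40 + 8 = 290
Step 2: Count the number of values: n = 10
Step 3: Mean = sum / n = 290 / 10 = 29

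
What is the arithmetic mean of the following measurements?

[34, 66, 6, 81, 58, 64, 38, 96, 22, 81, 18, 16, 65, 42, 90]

51.8

Step 1: Sum all values: 34 + 66 + 6 + 81 + 58 + 64 + 38 + 96 + 22 + 81 + 18 + 16 + 65 + 42 + 90 = 777
Step 2: Count the number of values: n = 15
Step 3: Mean = sum / n = 777 / 15 = 51.8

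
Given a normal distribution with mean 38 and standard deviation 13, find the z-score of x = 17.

-1.6154

Step 1: Recall the z-score formula: z = (x - mu) / sigma
Step 2: Substitute values: z = (17 - 38) / 13
Step 3: z = -21 / 13 = -1.6154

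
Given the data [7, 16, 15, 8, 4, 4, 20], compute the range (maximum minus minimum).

16

Step 1: Identify the maximum value: max = 20
Step 2: Identify the minimum value: min = 4
Step 3: Range = max - min = 20 - 4 = 16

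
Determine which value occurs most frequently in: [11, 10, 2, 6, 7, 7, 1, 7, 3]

7

Step 1: Count the frequency of each value:
  1: appears 1 time(s)
  2: appears 1 time(s)
  3: appears 1 time(s)
  6: appears 1 time(s)
  7: appears 3 time(s)
  10: appears 1 time(s)
  11: appears 1 time(s)
Step 2: The value 7 appears most frequently (3 times).
Step 3: Mode = 7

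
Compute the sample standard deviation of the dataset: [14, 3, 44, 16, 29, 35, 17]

14.0577

Step 1: Compute the mean: 22.5714
Step 2: Sum of squared deviations from the mean: 1185.7143
Step 3: Sample variance = 1185.7143 / 6 = 197.619
Step 4: Standard deviation = sqrt(197.619) = 14.0577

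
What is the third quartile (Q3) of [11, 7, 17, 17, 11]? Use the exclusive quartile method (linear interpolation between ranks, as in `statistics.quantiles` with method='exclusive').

17

Step 1: Sort the data: [7, 11, 11, 17, 17]
Step 2: n = 5
Step 3: Using the exclusive quartile method:
  Q1 = 9
  Q2 (median) = 11
  Q3 = 17
  IQR = Q3 - Q1 = 17 - 9 = 8
Step 4: Q3 = 17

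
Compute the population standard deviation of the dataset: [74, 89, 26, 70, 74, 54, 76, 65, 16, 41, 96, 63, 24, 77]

23.8914

Step 1: Compute the mean: 60.3571
Step 2: Sum of squared deviations from the mean: 7991.2143
Step 3: Population variance = 7991.2143 / 14 = 570.801
Step 4: Standard deviation = sqrt(570.801) = 23.8914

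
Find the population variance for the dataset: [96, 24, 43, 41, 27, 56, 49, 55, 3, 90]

729.64

Step 1: Compute the mean: (96 + 24 + 43 + 41 + 27 + 56 + 49 + 55 + 3 + 90) / 10 = 48.4
Step 2: Compute squared deviations from the mean:
  (96 - 48.4)^2 = 2265.76
  (24 - 48.4)^2 = 595.36
  (43 - 48.4)^2 = 29.16
  (41 - 48.4)^2 = 54.76
  (27 - 48.4)^2 = 457.96
  (56 - 48.4)^2 = 57.76
  (49 - 48.4)^2 = 0.36
  (55 - 48.4)^2 = 43.56
  (3 - 48.4)^2 = 2061.16
  (90 - 48.4)^2 = 1730.56
Step 3: Sum of squared deviations = 7296.4
Step 4: Population variance = 7296.4 / 10 = 729.64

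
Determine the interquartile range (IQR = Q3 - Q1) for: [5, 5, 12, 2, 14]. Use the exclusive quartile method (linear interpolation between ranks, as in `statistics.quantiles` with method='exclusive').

9.5

Step 1: Sort the data: [2, 5, 5, 12, 14]
Step 2: n = 5
Step 3: Using the exclusive quartile method:
  Q1 = 3.5
  Q2 (median) = 5
  Q3 = 13
  IQR = Q3 - Q1 = 13 - 3.5 = 9.5
Step 4: IQR = 9.5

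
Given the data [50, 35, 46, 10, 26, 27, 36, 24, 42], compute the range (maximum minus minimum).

40

Step 1: Identify the maximum value: max = 50
Step 2: Identify the minimum value: min = 10
Step 3: Range = max - min = 50 - 10 = 40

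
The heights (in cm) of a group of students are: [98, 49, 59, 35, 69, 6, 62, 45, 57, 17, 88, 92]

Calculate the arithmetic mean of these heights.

56.4167

Step 1: Sum all values: 98 + 49 + 59 + 35 + 69 + 6 + 62 + 45 + 57 + 17 + 88 + 92 = 677
Step 2: Count the number of values: n = 12
Step 3: Mean = sum / n = 677 / 12 = 56.4167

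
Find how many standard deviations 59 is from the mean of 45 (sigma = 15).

0.9333

Step 1: Recall the z-score formula: z = (x - mu) / sigma
Step 2: Substitute values: z = (59 - 45) / 15
Step 3: z = 14 / 15 = 0.9333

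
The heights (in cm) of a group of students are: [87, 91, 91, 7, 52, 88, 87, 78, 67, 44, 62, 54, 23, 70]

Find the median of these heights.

68.5

Step 1: Sort the data in ascending order: [7, 23, 44, 52, 54, 62, 67, 70, 78, 87, 87, 88, 91, 91]
Step 2: The number of values is n = 14.
Step 3: Since n is even, the median is the average of positions 7 and 8:
  Median = (67 + 70) / 2 = 68.5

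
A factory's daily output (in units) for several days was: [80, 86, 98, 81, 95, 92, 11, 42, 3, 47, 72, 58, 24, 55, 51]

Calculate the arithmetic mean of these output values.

59.6667

Step 1: Sum all values: 80 + 86 + 98 + 81 + 95 + 92 + 11 + 42 + 3 + 47 + 72 + 58 + 24 + 55 + 51 = 895
Step 2: Count the number of values: n = 15
Step 3: Mean = sum / n = 895 / 15 = 59.6667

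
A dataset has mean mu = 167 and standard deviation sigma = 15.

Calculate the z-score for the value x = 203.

2.4

Step 1: Recall the z-score formula: z = (x - mu) / sigma
Step 2: Substitute values: z = (203 - 167) / 15
Step 3: z = 36 / 15 = 2.4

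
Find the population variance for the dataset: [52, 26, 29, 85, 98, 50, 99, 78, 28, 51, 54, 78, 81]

618.1775

Step 1: Compute the mean: (52 + 26 + 29 + 85 + 98 + 50 + 99 + 78 + 28 + 51 + 54 + 78 + 81) / 13 = 62.2308
Step 2: Compute squared deviations from the mean:
  (52 - 62.2308)^2 = 104.6686
  (26 - 62.2308)^2 = 1312.6686
  (29 - 62.2308)^2 = 1104.284
  (85 - 62.2308)^2 = 518.4379
  (98 - 62.2308)^2 = 1279.4379
  (50 - 62.2308)^2 = 149.5917
  (99 - 62.2308)^2 = 1351.9763
  (78 - 62.2308)^2 = 248.6686
  (28 - 62.2308)^2 = 1171.7456
  (51 - 62.2308)^2 = 126.1302
  (54 - 62.2308)^2 = 67.7456
  (78 - 62.2308)^2 = 248.6686
  (81 - 62.2308)^2 = 352.284
Step 3: Sum of squared deviations = 8036.3077
Step 4: Population variance = 8036.3077 / 13 = 618.1775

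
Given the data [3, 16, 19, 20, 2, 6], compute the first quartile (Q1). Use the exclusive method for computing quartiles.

2.75

Step 1: Sort the data: [2, 3, 6, 16, 19, 20]
Step 2: n = 6
Step 3: Using the exclusive quartile method:
  Q1 = 2.75
  Q2 (median) = 11
  Q3 = 19.25
  IQR = Q3 - Q1 = 19.25 - 2.75 = 16.5
Step 4: Q1 = 2.75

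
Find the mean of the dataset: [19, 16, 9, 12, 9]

13

Step 1: Sum all values: 19 + 16 + 9 + 12 + 9 = 65
Step 2: Count the number of values: n = 5
Step 3: Mean = sum / n = 65 / 5 = 13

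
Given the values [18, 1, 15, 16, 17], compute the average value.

13.4

Step 1: Sum all values: 18 + 1 + 15 + 16 + 17 = 67
Step 2: Count the number of values: n = 5
Step 3: Mean = sum / n = 67 / 5 = 13.4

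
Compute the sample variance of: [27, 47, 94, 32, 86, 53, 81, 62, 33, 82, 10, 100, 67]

810.6026

Step 1: Compute the mean: (27 + 47 + 94 + 32 + 86 + 53 + 81 + 62 + 33 + 82 + 10 + 100 + 67) / 13 = 59.5385
Step 2: Compute squared deviations from the mean:
  (27 - 59.5385)^2 = 1058.7515
  (47 - 59.5385)^2 = 157.213
  (94 - 59.5385)^2 = 1187.5976
  (32 - 59.5385)^2 = 758.3669
  (86 - 59.5385)^2 = 700.213
  (53 - 59.5385)^2 = 42.7515
  (81 - 59.5385)^2 = 460.5976
  (62 - 59.5385)^2 = 6.0592
  (33 - 59.5385)^2 = 704.2899
  (82 - 59.5385)^2 = 504.5207
  (10 - 59.5385)^2 = 2454.0592
  (100 - 59.5385)^2 = 1637.1361
  (67 - 59.5385)^2 = 55.6746
Step 3: Sum of squared deviations = 9727.2308
Step 4: Sample variance = 9727.2308 / 12 = 810.6026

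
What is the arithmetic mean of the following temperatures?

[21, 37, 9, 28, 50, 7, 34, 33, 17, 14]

25

Step 1: Sum all values: 21 + 37 + 9 + 28 + 50 + 7 + 34 + 33 + 17 + 14 = 250
Step 2: Count the number of values: n = 10
Step 3: Mean = sum / n = 250 / 10 = 25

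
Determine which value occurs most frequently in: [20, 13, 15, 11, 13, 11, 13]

13

Step 1: Count the frequency of each value:
  11: appears 2 time(s)
  13: appears 3 time(s)
  15: appears 1 time(s)
  20: appears 1 time(s)
Step 2: The value 13 appears most frequently (3 times).
Step 3: Mode = 13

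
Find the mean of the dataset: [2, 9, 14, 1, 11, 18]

9.1667

Step 1: Sum all values: 2 + 9 + 14 + 1 + 11 + 18 = 55
Step 2: Count the number of values: n = 6
Step 3: Mean = sum / n = 55 / 6 = 9.1667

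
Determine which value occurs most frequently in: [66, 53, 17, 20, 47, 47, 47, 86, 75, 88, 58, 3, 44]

47

Step 1: Count the frequency of each value:
  3: appears 1 time(s)
  17: appears 1 time(s)
  20: appears 1 time(s)
  44: appears 1 time(s)
  47: appears 3 time(s)
  53: appears 1 time(s)
  58: appears 1 time(s)
  66: appears 1 time(s)
  75: appears 1 time(s)
  86: appears 1 time(s)
  88: appears 1 time(s)
Step 2: The value 47 appears most frequently (3 times).
Step 3: Mode = 47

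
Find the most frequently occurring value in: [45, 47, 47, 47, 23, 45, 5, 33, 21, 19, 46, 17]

47

Step 1: Count the frequency of each value:
  5: appears 1 time(s)
  17: appears 1 time(s)
  19: appears 1 time(s)
  21: appears 1 time(s)
  23: appears 1 time(s)
  33: appears 1 time(s)
  45: appears 2 time(s)
  46: appears 1 time(s)
  47: appears 3 time(s)
Step 2: The value 47 appears most frequently (3 times).
Step 3: Mode = 47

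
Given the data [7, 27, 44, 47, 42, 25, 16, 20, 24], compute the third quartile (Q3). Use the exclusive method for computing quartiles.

43

Step 1: Sort the data: [7, 16, 20, 24, 25, 27, 42, 44, 47]
Step 2: n = 9
Step 3: Using the exclusive quartile method:
  Q1 = 18
  Q2 (median) = 25
  Q3 = 43
  IQR = Q3 - Q1 = 43 - 18 = 25
Step 4: Q3 = 43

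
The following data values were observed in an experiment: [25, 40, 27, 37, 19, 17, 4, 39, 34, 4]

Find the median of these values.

26

Step 1: Sort the data in ascending order: [4, 4, 17, 19, 25, 27, 34, 37, 39, 40]
Step 2: The number of values is n = 10.
Step 3: Since n is even, the median is the average of positions 5 and 6:
  Median = (25 + 27) / 2 = 26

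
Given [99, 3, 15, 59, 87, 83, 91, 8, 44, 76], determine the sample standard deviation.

36.6795

Step 1: Compute the mean: 56.5
Step 2: Sum of squared deviations from the mean: 12108.5
Step 3: Sample variance = 12108.5 / 9 = 1345.3889
Step 4: Standard deviation = sqrt(1345.3889) = 36.6795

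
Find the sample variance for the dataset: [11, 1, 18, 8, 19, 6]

49.1

Step 1: Compute the mean: (11 + 1 + 18 + 8 + 19 + 6) / 6 = 10.5
Step 2: Compute squared deviations from the mean:
  (11 - 10.5)^2 = 0.25
  (1 - 10.5)^2 = 90.25
  (18 - 10.5)^2 = 56.25
  (8 - 10.5)^2 = 6.25
  (19 - 10.5)^2 = 72.25
  (6 - 10.5)^2 = 20.25
Step 3: Sum of squared deviations = 245.5
Step 4: Sample variance = 245.5 / 5 = 49.1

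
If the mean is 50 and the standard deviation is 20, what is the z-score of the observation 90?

2

Step 1: Recall the z-score formula: z = (x - mu) / sigma
Step 2: Substitute values: z = (90 - 50) / 20
Step 3: z = 40 / 20 = 2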